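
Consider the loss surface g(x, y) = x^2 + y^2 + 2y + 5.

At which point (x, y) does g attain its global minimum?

(0, -1)

g(x,y) separates as P(x) + Q(y) + 5, so its minimum is min P + min Q + 5.
P'(x) = 2x vanishes at x ∈ {0}; Q'(y) = 2y + 2 vanishes at y ∈ {-1}.
Local minima of P (where P''>0): P(0)=0. Local minima of Q: Q(-1)=-1.
So the global minimum of g is P(0) + Q(-1) + 5 = 0 − 1 + 5 = 4, attained at (0, -1).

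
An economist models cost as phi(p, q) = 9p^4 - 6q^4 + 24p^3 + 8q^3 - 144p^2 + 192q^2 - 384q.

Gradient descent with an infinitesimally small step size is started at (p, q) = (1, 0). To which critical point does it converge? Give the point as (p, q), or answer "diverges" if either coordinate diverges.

(2, 1)

phi is separable, so gradient descent decouples: p follows -∂phi/∂p, q follows -∂phi/∂q.
∂phi/∂p = 36p(p - 2)(p + 4); at p=1 this is -180, so p increases.
∂phi/∂q = -24(q - 4)(q - 1)(q + 4); at q=0 this is -384, so q increases.
p converges to its nearest critical value 2 (a local min of the p-part); q converges to 1. The iterate converges to (2, 1).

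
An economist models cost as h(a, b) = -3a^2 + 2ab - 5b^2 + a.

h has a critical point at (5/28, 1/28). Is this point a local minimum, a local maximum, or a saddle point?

local maximum

The Hessian of h is constant: H = [[-6, 2], [2, -10]].
det(H) = (-6)·(-10) − 2² = 56.
det(H) > 0 and tr(H) = -16 < 0, so H is negative definite and the point is a local maximum.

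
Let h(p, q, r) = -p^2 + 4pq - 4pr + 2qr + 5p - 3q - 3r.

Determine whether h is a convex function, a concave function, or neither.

neither

h is quadratic, so its Hessian is the constant matrix H = [[-2, 4, -4], [4, 0, 2], [-4, 2, 0]].
Leading principal minors: -2, -16, -56.
Neither pattern holds ⇒ H is indefinite ⇒ neither convex nor concave.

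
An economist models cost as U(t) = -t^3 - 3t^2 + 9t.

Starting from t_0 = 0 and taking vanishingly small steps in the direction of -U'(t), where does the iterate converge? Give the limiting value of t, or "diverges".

-3

U'(t) = -3(t - 1)(t + 3), so U'(0) = 9.
Gradient descent moves in the -U' direction, i.e. t is decreasing.
The nearest critical point in that direction is t = -3, where U'' = 12 > 0 (a local minimum). The iterate converges there.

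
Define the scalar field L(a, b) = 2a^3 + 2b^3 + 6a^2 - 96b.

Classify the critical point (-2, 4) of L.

saddle point

The mixed partial ∂²L/∂a∂b is 0, so the Hessian at any point is diag(L_aa, L_bb) = diag(12(a + 1), 12b).
At (-2, 4): H = diag(-12, 48).
The eigenvalues have opposite signs, so H is indefinite: a saddle point.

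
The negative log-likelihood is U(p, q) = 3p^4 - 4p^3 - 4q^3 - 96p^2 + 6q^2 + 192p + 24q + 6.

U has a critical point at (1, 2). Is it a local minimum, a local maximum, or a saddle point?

local maximum

The mixed partial ∂²U/∂p∂q is 0, so the Hessian at any point is diag(U_pp, U_qq) = diag(12(3p^2 - 2p - 16), 12(-2q + 1)).
At (1, 2): H = diag(-180, -36).
Both eigenvalues are negative, so H is negative definite: a local maximum.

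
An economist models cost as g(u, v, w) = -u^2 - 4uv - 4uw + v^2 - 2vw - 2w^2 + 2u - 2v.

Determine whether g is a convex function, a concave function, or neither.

g is quadratic, so its Hessian is the constant matrix H = [[-2, -4, -4], [-4, 2, -2], [-4, -2, -4]].
Leading principal minors: -2, -20, -8.
Neither pattern holds ⇒ H is indefinite ⇒ neither convex nor concave.

neither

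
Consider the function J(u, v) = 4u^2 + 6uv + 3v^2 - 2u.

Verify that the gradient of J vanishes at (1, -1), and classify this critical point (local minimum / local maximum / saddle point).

∇J = (8u + 6v - 2, 6u + 6v); substituting (1, -1) gives ∇J = (0, 0), so (1, -1) is indeed a critical point.
The Hessian of J is constant: H = [[8, 6], [6, 6]].
det(H) = 8·6 − 6² = 12.
det(H) > 0 and tr(H) = 14 > 0, so H is positive definite and the point is a local minimum.

local minimum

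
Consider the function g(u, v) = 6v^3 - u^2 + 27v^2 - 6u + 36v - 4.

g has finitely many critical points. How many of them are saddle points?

g separates as a function of u plus a function of v, so ∇g=0 decouples.
∂g/∂u = -2(u + 3) = 0 at u ∈ {-3}; ∂g/∂v = 18(v + 1)(v + 2) = 0 at v ∈ {-2, -1}.
The Hessian is diagonal: diag(g_uu, g_vv). Second derivatives: g_uu(-3)=-2; g_vv(-2)=-18, g_vv(-1)=18.
Saddle points occur where the two diagonal entries have opposite signs: (-3, -1). Count: 1.

1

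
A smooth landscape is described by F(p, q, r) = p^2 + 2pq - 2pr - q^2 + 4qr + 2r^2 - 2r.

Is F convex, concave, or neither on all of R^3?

F is quadratic, so its Hessian is the constant matrix H = [[2, 2, -2], [2, -2, 4], [-2, 4, 4]].
Leading principal minors: 2, -8, -88.
Neither pattern holds ⇒ H is indefinite ⇒ neither convex nor concave.

neither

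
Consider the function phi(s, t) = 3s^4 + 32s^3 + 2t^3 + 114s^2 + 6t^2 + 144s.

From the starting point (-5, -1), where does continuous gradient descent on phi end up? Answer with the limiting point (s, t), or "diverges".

phi is separable, so gradient descent decouples: s follows -∂phi/∂s, t follows -∂phi/∂t.
∂phi/∂s = 12(s + 1)(s + 3)(s + 4); at s=-5 this is -96, so s increases.
∂phi/∂t = 6t(t + 2); at t=-1 this is -6, so t increases.
s converges to its nearest critical value -4 (a local min of the s-part); t converges to 0. The iterate converges to (-4, 0).

(-4, 0)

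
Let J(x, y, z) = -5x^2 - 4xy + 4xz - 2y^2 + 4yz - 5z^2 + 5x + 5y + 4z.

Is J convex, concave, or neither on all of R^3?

J is quadratic, so its Hessian is the constant matrix H = [[-10, -4, 4], [-4, -4, 4], [4, 4, -10]].
Leading principal minors: -10, 24, -144.
Signs alternate −, +, − ⇒ H ≺ 0 ⇒ concave.

concave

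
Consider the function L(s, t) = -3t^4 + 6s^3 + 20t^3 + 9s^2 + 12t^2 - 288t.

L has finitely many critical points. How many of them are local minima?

1

L separates as a function of s plus a function of t, so ∇L=0 decouples.
∂L/∂s = 18s(s + 1) = 0 at s ∈ {-1, 0}; ∂L/∂t = -12(t - 4)(t - 3)(t + 2) = 0 at t ∈ {-2, 3, 4}.
The Hessian is diagonal: diag(L_ss, L_tt). Second derivatives: L_ss(-1)=-18, L_ss(0)=18; L_tt(-2)=-360, L_tt(3)=60, L_tt(4)=-72.
Local minima occur where both diagonal entries positive: (0, 3). Count: 1.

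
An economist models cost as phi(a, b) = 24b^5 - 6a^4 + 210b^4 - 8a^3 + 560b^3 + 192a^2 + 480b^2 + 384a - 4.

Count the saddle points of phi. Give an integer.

6

phi separates as a function of a plus a function of b, so ∇phi=0 decouples.
∂phi/∂a = -24(a - 4)(a + 1)(a + 4) = 0 at a ∈ {-4, -1, 4}; ∂phi/∂b = 120b(b + 1)(b + 2)(b + 4) = 0 at b ∈ {-4, -2, -1, 0}.
The Hessian is diagonal: diag(phi_aa, phi_bb). Second derivatives: phi_aa(-4)=-576, phi_aa(-1)=360, phi_aa(4)=-960; phi_bb(-4)=-2880, phi_bb(-2)=480, phi_bb(-1)=-360, phi_bb(0)=960.
Saddle points occur where the two diagonal entries have opposite signs: (-4, -2), (-4, 0), (-1, -4), (-1, -1), (4, -2), (4, 0). Count: 6.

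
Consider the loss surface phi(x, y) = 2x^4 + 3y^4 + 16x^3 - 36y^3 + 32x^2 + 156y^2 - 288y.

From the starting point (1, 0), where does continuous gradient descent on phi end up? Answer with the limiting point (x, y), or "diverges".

phi is separable, so gradient descent decouples: x follows -∂phi/∂x, y follows -∂phi/∂y.
∂phi/∂x = 8x(x + 2)(x + 4); at x=1 this is 120, so x decreases.
∂phi/∂y = 12(y - 4)(y - 3)(y - 2); at y=0 this is -288, so y increases.
x converges to its nearest critical value 0 (a local min of the x-part); y converges to 2. The iterate converges to (0, 2).

(0, 2)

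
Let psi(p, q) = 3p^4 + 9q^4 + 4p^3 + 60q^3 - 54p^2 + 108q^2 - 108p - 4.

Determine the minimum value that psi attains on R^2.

-463

psi(p,q) separates as A(p) + B(q) − 4, so its minimum is min A + min B − 4.
A'(p) = 12(p - 3)(p + 1)(p + 3) vanishes at p ∈ {-3, -1, 3}; B'(q) = 36q(q + 2)(q + 3) vanishes at q ∈ {-3, -2, 0}.
Local minima of A (where A''>0): A(-3)=-27, A(3)=-459. Local minima of B: B(-3)=81, B(0)=0.
So the global minimum of psi is A(3) + B(0) − 4 = -459 + 0 − 4 = -463, attained at (3, 0).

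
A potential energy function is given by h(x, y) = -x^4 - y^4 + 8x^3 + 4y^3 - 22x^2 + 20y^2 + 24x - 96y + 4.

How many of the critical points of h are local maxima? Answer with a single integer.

4

h separates as a function of x plus a function of y, so ∇h=0 decouples.
∂h/∂x = -4(x - 3)(x - 2)(x - 1) = 0 at x ∈ {1, 2, 3}; ∂h/∂y = -4(y - 4)(y - 2)(y + 3) = 0 at y ∈ {-3, 2, 4}.
The Hessian is diagonal: diag(h_xx, h_yy). Second derivatives: h_xx(1)=-8, h_xx(2)=4, h_xx(3)=-8; h_yy(-3)=-140, h_yy(2)=40, h_yy(4)=-56.
Local maxima occur where both diagonal entries negative: (1, -3), (1, 4), (3, -3), (3, 4). Count: 4.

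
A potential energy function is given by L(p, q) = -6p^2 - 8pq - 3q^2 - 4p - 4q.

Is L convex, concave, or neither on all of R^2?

L is quadratic, so its Hessian is the constant matrix H = [[-12, -8], [-8, -6]].
det(H) = 8, tr(H) = -18.
det(H) > 0 and tr(H) < 0, so H is negative definite everywhere: concave.

concave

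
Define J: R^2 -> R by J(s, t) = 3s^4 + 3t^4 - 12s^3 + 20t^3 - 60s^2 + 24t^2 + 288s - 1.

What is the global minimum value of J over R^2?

J(s,t) separates as P(s) + Q(t) − 1, so its minimum is min P + min Q − 1.
P'(s) = 12(s - 4)(s - 2)(s + 3) vanishes at s ∈ {-3, 2, 4}; Q'(t) = 12t(t + 1)(t + 4) vanishes at t ∈ {-4, -1, 0}.
Local minima of P (where P''>0): P(-3)=-837, P(4)=192. Local minima of Q: Q(-4)=-128, Q(0)=0.
So the global minimum of J is P(-3) + Q(-4) − 1 = -837 − 128 − 1 = -966, attained at (-3, -4).

-966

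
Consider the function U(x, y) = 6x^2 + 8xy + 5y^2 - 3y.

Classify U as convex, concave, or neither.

U is quadratic, so its Hessian is the constant matrix H = [[12, 8], [8, 10]].
det(H) = 56, tr(H) = 22.
det(H) > 0 and tr(H) > 0, so H is positive definite everywhere: convex.

convex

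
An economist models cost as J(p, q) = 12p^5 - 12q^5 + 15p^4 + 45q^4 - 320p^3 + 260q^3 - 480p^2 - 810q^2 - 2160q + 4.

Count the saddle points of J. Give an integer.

8

J separates as a function of p plus a function of q, so ∇J=0 decouples.
∂J/∂p = 60p(p - 4)(p + 1)(p + 4) = 0 at p ∈ {-4, -1, 0, 4}; ∂J/∂q = -60(q - 4)(q - 3)(q + 1)(q + 3) = 0 at q ∈ {-3, -1, 3, 4}.
The Hessian is diagonal: diag(J_pp, J_qq). Second derivatives: J_pp(-4)=-5760, J_pp(-1)=900, J_pp(0)=-960, J_pp(4)=9600; J_qq(-3)=5040, J_qq(-1)=-2400, J_qq(3)=1440, J_qq(4)=-2100.
Saddle points occur where the two diagonal entries have opposite signs: (-4, -3), (-4, 3), (-1, -1), (-1, 4), (0, -3), (0, 3), (4, -1), (4, 4). Count: 8.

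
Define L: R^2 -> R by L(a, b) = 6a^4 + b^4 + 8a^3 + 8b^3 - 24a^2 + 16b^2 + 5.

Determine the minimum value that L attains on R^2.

-59

L(a,b) separates as P(a) + Q(b) + 5, so its minimum is min P + min Q + 5.
P'(a) = 24a(a - 1)(a + 2) vanishes at a ∈ {-2, 0, 1}; Q'(b) = 4b(b + 2)(b + 4) vanishes at b ∈ {-4, -2, 0}.
Local minima of P (where P''>0): P(-2)=-64, P(1)=-10. Local minima of Q: Q(-4)=0, Q(0)=0.
So the global minimum of L is P(-2) + Q(-4) + 5 = -64 + 0 + 5 = -59, attained at (-2, -4).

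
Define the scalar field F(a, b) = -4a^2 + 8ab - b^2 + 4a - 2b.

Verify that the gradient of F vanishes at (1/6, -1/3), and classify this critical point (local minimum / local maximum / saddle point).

saddle point

∇F = (-8a + 8b + 4, 8a - 2b - 2); substituting (1/6, -1/3) gives ∇F = (0, 0), so (1/6, -1/3) is indeed a critical point.
The Hessian of F is constant: H = [[-8, 8], [8, -2]].
det(H) = (-8)·(-2) − 8² = -48.
Since det(H) < 0, H is indefinite and the critical point is a saddle point.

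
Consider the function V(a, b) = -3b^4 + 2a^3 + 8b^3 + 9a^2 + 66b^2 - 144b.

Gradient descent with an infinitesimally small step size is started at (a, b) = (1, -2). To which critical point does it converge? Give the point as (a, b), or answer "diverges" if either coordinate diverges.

V is separable, so gradient descent decouples: a follows -∂V/∂a, b follows -∂V/∂b.
∂V/∂a = 6a(a + 3); at a=1 this is 24, so a decreases.
∂V/∂b = -12(b - 4)(b - 1)(b + 3); at b=-2 this is -216, so b increases.
a converges to its nearest critical value 0 (a local min of the a-part); b converges to 1. The iterate converges to (0, 1).

(0, 1)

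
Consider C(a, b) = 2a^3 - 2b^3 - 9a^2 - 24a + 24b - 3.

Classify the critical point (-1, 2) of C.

local maximum

The mixed partial ∂²C/∂a∂b is 0, so the Hessian at any point is diag(C_aa, C_bb) = diag(6(2a - 3), -12b).
At (-1, 2): H = diag(-30, -24).
Both eigenvalues are negative, so H is negative definite: a local maximum.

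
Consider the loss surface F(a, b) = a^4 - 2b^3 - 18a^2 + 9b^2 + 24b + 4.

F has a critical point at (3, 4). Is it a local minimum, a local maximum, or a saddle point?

The mixed partial ∂²F/∂a∂b is 0, so the Hessian at any point is diag(F_aa, F_bb) = diag(12(a^2 - 3), 6(-2b + 3)).
At (3, 4): H = diag(72, -30).
The eigenvalues have opposite signs, so H is indefinite: a saddle point.

saddle point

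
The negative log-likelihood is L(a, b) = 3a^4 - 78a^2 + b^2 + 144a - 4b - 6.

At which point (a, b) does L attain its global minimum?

L(a,b) separates as P(a) + Q(b) − 6, so its minimum is min P + min Q − 6.
P'(a) = 12(a - 3)(a - 1)(a + 4) vanishes at a ∈ {-4, 1, 3}; Q'(b) = 2b - 4 vanishes at b ∈ {2}.
Local minima of P (where P''>0): P(-4)=-1056, P(3)=-27. Local minima of Q: Q(2)=-4.
So the global minimum of L is P(-4) + Q(2) − 6 = -1056 − 4 − 6 = -1066, attained at (-4, 2).

(-4, 2)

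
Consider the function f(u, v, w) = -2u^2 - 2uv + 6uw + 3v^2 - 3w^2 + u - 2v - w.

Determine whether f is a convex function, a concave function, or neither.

neither

f is quadratic, so its Hessian is the constant matrix H = [[-4, -2, 6], [-2, 6, 0], [6, 0, -6]].
Leading principal minors: -4, -28, -48.
Neither pattern holds ⇒ H is indefinite ⇒ neither convex nor concave.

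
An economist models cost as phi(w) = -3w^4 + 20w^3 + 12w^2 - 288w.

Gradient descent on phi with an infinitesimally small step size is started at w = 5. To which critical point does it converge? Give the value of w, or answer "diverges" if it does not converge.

phi'(w) = -12(w - 4)(w - 3)(w + 2), so phi'(5) = -168.
Gradient descent moves in the -phi' direction, i.e. w is increasing.
There is no critical point above w=5, and phi' keeps the same sign, so the iterate runs off to +∞.

diverges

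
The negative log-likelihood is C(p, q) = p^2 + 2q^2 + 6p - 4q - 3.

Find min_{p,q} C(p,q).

-14

C(p,q) separates as A(p) + B(q) − 3, so its minimum is min A + min B − 3.
A'(p) = 2p + 6 vanishes at p ∈ {-3}; B'(q) = 4q - 4 vanishes at q ∈ {1}.
Local minima of A (where A''>0): A(-3)=-9. Local minima of B: B(1)=-2.
So the global minimum of C is A(-3) + B(1) − 3 = -9 − 2 − 3 = -14, attained at (-3, 1).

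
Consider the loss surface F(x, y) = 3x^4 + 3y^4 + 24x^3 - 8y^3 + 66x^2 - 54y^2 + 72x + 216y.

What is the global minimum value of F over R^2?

-702

F(x,y) separates as P(x) + Q(y), so its minimum is min P + min Q.
P'(x) = 12(x + 1)(x + 2)(x + 3) vanishes at x ∈ {-3, -2, -1}; Q'(y) = 12(y - 3)(y - 2)(y + 3) vanishes at y ∈ {-3, 2, 3}.
Local minima of P (where P''>0): P(-3)=-27, P(-1)=-27. Local minima of Q: Q(-3)=-675, Q(3)=189.
So the global minimum of F is P(-3) + Q(-3) = -27 − 675 = -702, attained at (-3, -3).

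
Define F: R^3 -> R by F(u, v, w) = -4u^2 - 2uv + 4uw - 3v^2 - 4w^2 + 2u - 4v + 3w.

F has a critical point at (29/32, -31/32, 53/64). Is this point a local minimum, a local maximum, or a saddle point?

local maximum

The Hessian is constant: H = [[-8, -2, 4], [-2, -6, 0], [4, 0, -8]].
Leading principal minors: Δ₁ = -8, Δ₂ = 44, Δ₃ = -256.
The minors alternate sign starting negative (−, +, −), so H is negative definite: a local maximum.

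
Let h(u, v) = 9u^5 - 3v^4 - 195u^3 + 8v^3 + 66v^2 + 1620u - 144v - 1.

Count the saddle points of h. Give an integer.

h separates as a function of u plus a function of v, so ∇h=0 decouples.
∂h/∂u = 45(u - 3)(u - 2)(u + 2)(u + 3) = 0 at u ∈ {-3, -2, 2, 3}; ∂h/∂v = -12(v - 4)(v - 1)(v + 3) = 0 at v ∈ {-3, 1, 4}.
The Hessian is diagonal: diag(h_uu, h_vv). Second derivatives: h_uu(-3)=-1350, h_uu(-2)=900, h_uu(2)=-900, h_uu(3)=1350; h_vv(-3)=-336, h_vv(1)=144, h_vv(4)=-252.
Saddle points occur where the two diagonal entries have opposite signs: (-3, 1), (-2, -3), (-2, 4), (2, 1), (3, -3), (3, 4). Count: 6.

6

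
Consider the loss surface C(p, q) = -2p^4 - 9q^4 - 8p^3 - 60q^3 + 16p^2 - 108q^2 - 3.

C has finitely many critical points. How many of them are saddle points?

4

C separates as a function of p plus a function of q, so ∇C=0 decouples.
∂C/∂p = -8p(p - 1)(p + 4) = 0 at p ∈ {-4, 0, 1}; ∂C/∂q = -36q(q + 2)(q + 3) = 0 at q ∈ {-3, -2, 0}.
The Hessian is diagonal: diag(C_pp, C_qq). Second derivatives: C_pp(-4)=-160, C_pp(0)=32, C_pp(1)=-40; C_qq(-3)=-108, C_qq(-2)=72, C_qq(0)=-216.
Saddle points occur where the two diagonal entries have opposite signs: (-4, -2), (0, -3), (0, 0), (1, -2). Count: 4.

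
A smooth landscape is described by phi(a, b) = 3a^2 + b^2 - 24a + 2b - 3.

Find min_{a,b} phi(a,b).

-52

phi(a,b) separates as P(a) + Q(b) − 3, so its minimum is min P + min Q − 3.
P'(a) = 6a - 24 vanishes at a ∈ {4}; Q'(b) = 2b + 2 vanishes at b ∈ {-1}.
Local minima of P (where P''>0): P(4)=-48. Local minima of Q: Q(-1)=-1.
So the global minimum of phi is P(4) + Q(-1) − 3 = -48 − 1 − 3 = -52, attained at (4, -1).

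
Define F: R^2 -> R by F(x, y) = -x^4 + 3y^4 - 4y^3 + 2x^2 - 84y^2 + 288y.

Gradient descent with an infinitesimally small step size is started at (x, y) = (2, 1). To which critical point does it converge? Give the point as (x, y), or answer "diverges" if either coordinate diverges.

F is separable, so gradient descent decouples: x follows -∂F/∂x, y follows -∂F/∂y.
∂F/∂x = -4x(x - 1)(x + 1); at x=2 this is -24, so x increases.
∂F/∂y = 12(y - 3)(y - 2)(y + 4); at y=1 this is 120, so y decreases.
The x-coordinate has no critical point in that direction and runs off to infinity.

diverges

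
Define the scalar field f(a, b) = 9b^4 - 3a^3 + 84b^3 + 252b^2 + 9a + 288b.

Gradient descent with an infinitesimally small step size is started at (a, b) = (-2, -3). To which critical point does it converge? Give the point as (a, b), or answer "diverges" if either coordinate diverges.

f is separable, so gradient descent decouples: a follows -∂f/∂a, b follows -∂f/∂b.
∂f/∂a = -9(a - 1)(a + 1); at a=-2 this is -27, so a increases.
∂f/∂b = 36(b + 1)(b + 2)(b + 4); at b=-3 this is 72, so b decreases.
a converges to its nearest critical value -1 (a local min of the a-part); b converges to -4. The iterate converges to (-1, -4).

(-1, -4)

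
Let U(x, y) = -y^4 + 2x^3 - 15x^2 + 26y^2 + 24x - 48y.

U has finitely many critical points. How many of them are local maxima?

2

U separates as a function of x plus a function of y, so ∇U=0 decouples.
∂U/∂x = 6(x - 4)(x - 1) = 0 at x ∈ {1, 4}; ∂U/∂y = -4(y - 3)(y - 1)(y + 4) = 0 at y ∈ {-4, 1, 3}.
The Hessian is diagonal: diag(U_xx, U_yy). Second derivatives: U_xx(1)=-18, U_xx(4)=18; U_yy(-4)=-140, U_yy(1)=40, U_yy(3)=-56.
Local maxima occur where both diagonal entries negative: (1, -4), (1, 3). Count: 2.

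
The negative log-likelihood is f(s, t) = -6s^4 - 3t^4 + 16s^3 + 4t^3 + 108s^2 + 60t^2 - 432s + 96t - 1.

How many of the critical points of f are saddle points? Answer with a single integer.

f separates as a function of s plus a function of t, so ∇f=0 decouples.
∂f/∂s = -24(s - 3)(s - 2)(s + 3) = 0 at s ∈ {-3, 2, 3}; ∂f/∂t = -12(t - 4)(t + 1)(t + 2) = 0 at t ∈ {-2, -1, 4}.
The Hessian is diagonal: diag(f_ss, f_tt). Second derivatives: f_ss(-3)=-720, f_ss(2)=120, f_ss(3)=-144; f_tt(-2)=-72, f_tt(-1)=60, f_tt(4)=-360.
Saddle points occur where the two diagonal entries have opposite signs: (-3, -1), (2, -2), (2, 4), (3, -1). Count: 4.

4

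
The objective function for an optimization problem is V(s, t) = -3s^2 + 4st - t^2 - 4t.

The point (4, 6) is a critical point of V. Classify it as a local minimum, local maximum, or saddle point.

The Hessian of V is constant: H = [[-6, 4], [4, -2]].
det(H) = (-6)·(-2) − 4² = -4.
Since det(H) < 0, H is indefinite and the critical point is a saddle point.

saddle point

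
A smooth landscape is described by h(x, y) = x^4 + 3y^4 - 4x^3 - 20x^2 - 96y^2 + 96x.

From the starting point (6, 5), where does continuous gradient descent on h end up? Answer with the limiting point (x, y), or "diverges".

h is separable, so gradient descent decouples: x follows -∂h/∂x, y follows -∂h/∂y.
∂h/∂x = 4(x - 4)(x - 2)(x + 3); at x=6 this is 288, so x decreases.
∂h/∂y = 12y(y - 4)(y + 4); at y=5 this is 540, so y decreases.
x converges to its nearest critical value 4 (a local min of the x-part); y converges to 4. The iterate converges to (4, 4).

(4, 4)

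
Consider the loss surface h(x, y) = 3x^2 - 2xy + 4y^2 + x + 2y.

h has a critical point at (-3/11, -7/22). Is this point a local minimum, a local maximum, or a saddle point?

The Hessian of h is constant: H = [[6, -2], [-2, 8]].
det(H) = 6·8 − (-2)² = 44.
det(H) > 0 and tr(H) = 14 > 0, so H is positive definite and the point is a local minimum.

local minimum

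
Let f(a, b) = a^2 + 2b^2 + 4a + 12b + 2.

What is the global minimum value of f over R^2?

-20

f(a,b) separates as P(a) + Q(b) + 2, so its minimum is min P + min Q + 2.
P'(a) = 2a + 4 vanishes at a ∈ {-2}; Q'(b) = 4b + 12 vanishes at b ∈ {-3}.
Local minima of P (where P''>0): P(-2)=-4. Local minima of Q: Q(-3)=-18.
So the global minimum of f is P(-2) + Q(-3) + 2 = -4 − 18 + 2 = -20, attained at (-2, -3).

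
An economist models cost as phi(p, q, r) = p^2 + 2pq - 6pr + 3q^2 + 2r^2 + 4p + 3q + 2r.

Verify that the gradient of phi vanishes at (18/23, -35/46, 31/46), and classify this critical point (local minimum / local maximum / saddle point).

∇phi = (2p + 2q - 6r + 4, 2p + 6q + 3, -6p + 4r + 2); substituting (18/23, -35/46, 31/46) gives ∇phi = (0, 0, 0), so (18/23, -35/46, 31/46) is indeed a critical point.
The Hessian is constant: H = [[2, 2, -6], [2, 6, 0], [-6, 0, 4]].
Leading principal minors: Δ₁ = 2, Δ₂ = 8, Δ₃ = -184.
The minors fit neither the all-positive nor the alternating-sign pattern, so H is indefinite: a saddle point.

saddle point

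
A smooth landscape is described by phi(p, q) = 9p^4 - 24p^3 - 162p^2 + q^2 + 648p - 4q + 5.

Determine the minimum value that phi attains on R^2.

-2024

phi(p,q) separates as A(p) + B(q) + 5, so its minimum is min A + min B + 5.
A'(p) = 36(p - 3)(p - 2)(p + 3) vanishes at p ∈ {-3, 2, 3}; B'(q) = 2q - 4 vanishes at q ∈ {2}.
Local minima of A (where A''>0): A(-3)=-2025, A(3)=567. Local minima of B: B(2)=-4.
So the global minimum of phi is A(-3) + B(2) + 5 = -2025 − 4 + 5 = -2024, attained at (-3, 2).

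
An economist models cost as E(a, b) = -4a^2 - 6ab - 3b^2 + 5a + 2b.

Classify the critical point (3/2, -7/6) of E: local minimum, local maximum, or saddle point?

The Hessian of E is constant: H = [[-8, -6], [-6, -6]].
det(H) = (-8)·(-6) − (-6)² = 12.
det(H) > 0 and tr(H) = -14 < 0, so H is negative definite and the point is a local maximum.

local maximum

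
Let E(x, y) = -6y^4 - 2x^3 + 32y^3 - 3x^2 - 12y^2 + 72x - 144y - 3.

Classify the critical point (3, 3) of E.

The mixed partial ∂²E/∂x∂y is 0, so the Hessian at any point is diag(E_xx, E_yy) = diag(-6(2x + 1), 24(-3y^2 + 8y - 1)).
At (3, 3): H = diag(-42, -96).
Both eigenvalues are negative, so H is negative definite: a local maximum.

local maximum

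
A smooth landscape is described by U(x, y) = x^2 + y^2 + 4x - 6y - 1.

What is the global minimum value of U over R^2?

-14

U(x,y) separates as P(x) + Q(y) − 1, so its minimum is min P + min Q − 1.
P'(x) = 2x + 4 vanishes at x ∈ {-2}; Q'(y) = 2y - 6 vanishes at y ∈ {3}.
Local minima of P (where P''>0): P(-2)=-4. Local minima of Q: Q(3)=-9.
So the global minimum of U is P(-2) + Q(3) − 1 = -4 − 9 − 1 = -14, attained at (-2, 3).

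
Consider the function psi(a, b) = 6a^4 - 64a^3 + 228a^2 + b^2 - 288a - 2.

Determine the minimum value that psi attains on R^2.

psi(a,b) separates as P(a) + Q(b) − 2, so its minimum is min P + min Q − 2.
P'(a) = 24(a - 4)(a - 3)(a - 1) vanishes at a ∈ {1, 3, 4}; Q'(b) = 2b vanishes at b ∈ {0}.
Local minima of P (where P''>0): P(1)=-118, P(4)=-64. Local minima of Q: Q(0)=0.
So the global minimum of psi is P(1) + Q(0) − 2 = -118 + 0 − 2 = -120, attained at (1, 0).

-120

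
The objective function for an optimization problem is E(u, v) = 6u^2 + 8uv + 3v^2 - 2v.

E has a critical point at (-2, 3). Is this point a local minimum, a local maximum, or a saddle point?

local minimum

The Hessian of E is constant: H = [[12, 8], [8, 6]].
det(H) = 12·6 − 8² = 8.
det(H) > 0 and tr(H) = 18 > 0, so H is positive definite and the point is a local minimum.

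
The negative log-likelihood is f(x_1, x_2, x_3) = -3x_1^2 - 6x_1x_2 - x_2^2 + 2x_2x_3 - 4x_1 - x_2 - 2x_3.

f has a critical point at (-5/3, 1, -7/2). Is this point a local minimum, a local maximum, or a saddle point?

saddle point

The Hessian is constant: H = [[-6, -6, 0], [-6, -2, 2], [0, 2, 0]].
Leading principal minors: Δ₁ = -6, Δ₂ = -24, Δ₃ = 24.
The minors fit neither the all-positive nor the alternating-sign pattern, so H is indefinite: a saddle point.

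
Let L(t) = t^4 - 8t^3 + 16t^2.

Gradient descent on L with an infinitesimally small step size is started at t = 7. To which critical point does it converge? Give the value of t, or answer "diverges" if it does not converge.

L'(t) = 4t(t - 4)(t - 2), so L'(7) = 420.
Gradient descent moves in the -L' direction, i.e. t is decreasing.
The nearest critical point in that direction is t = 4, where L'' = 32 > 0 (a local minimum). The iterate converges there.

4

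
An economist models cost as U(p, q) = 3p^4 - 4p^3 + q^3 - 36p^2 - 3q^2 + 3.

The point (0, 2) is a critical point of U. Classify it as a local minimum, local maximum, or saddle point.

saddle point

The mixed partial ∂²U/∂p∂q is 0, so the Hessian at any point is diag(U_pp, U_qq) = diag(12(3p^2 - 2p - 6), 6(q - 1)).
At (0, 2): H = diag(-72, 6).
The eigenvalues have opposite signs, so H is indefinite: a saddle point.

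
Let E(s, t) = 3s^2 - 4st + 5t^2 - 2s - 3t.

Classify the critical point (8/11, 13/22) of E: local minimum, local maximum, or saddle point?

local minimum

The Hessian of E is constant: H = [[6, -4], [-4, 10]].
det(H) = 6·10 − (-4)² = 44.
det(H) > 0 and tr(H) = 16 > 0, so H is positive definite and the point is a local minimum.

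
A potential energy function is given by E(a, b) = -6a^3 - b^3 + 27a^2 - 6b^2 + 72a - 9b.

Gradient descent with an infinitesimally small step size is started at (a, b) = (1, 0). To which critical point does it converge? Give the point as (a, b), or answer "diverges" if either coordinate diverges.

diverges

E is separable, so gradient descent decouples: a follows -∂E/∂a, b follows -∂E/∂b.
∂E/∂a = -18(a - 4)(a + 1); at a=1 this is 108, so a decreases.
∂E/∂b = -3(b + 1)(b + 3); at b=0 this is -9, so b increases.
The b-coordinate has no critical point in that direction and runs off to infinity.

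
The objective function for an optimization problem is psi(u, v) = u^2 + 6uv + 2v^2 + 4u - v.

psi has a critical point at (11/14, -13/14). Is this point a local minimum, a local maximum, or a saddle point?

saddle point

The Hessian of psi is constant: H = [[2, 6], [6, 4]].
det(H) = 2·4 − 6² = -28.
Since det(H) < 0, H is indefinite and the critical point is a saddle point.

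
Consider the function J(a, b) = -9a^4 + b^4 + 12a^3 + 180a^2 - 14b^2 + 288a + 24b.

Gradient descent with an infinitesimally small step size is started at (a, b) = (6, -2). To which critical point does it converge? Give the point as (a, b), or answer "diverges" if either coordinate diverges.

J is separable, so gradient descent decouples: a follows -∂J/∂a, b follows -∂J/∂b.
∂J/∂a = -36(a - 4)(a + 1)(a + 2); at a=6 this is -4032, so a increases.
∂J/∂b = 4(b - 2)(b - 1)(b + 3); at b=-2 this is 48, so b decreases.
The a-coordinate has no critical point in that direction and runs off to infinity.

diverges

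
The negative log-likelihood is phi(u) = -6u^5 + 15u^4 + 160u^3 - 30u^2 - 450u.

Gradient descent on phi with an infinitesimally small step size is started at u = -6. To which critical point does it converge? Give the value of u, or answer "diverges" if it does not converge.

phi'(u) = -30(u - 5)(u - 1)(u + 1)(u + 3), so phi'(-6) = -34650.
Gradient descent moves in the -phi' direction, i.e. u is increasing.
The nearest critical point in that direction is u = -3, where phi'' = 1920 > 0 (a local minimum). The iterate converges there.

-3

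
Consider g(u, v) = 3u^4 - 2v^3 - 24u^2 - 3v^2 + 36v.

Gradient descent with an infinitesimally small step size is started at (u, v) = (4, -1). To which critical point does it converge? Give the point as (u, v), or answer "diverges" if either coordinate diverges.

(2, -3)

g is separable, so gradient descent decouples: u follows -∂g/∂u, v follows -∂g/∂v.
∂g/∂u = 12u(u - 2)(u + 2); at u=4 this is 576, so u decreases.
∂g/∂v = -6(v - 2)(v + 3); at v=-1 this is 36, so v decreases.
u converges to its nearest critical value 2 (a local min of the u-part); v converges to -3. The iterate converges to (2, -3).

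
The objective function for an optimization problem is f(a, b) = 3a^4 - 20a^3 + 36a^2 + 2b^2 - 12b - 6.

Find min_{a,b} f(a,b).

-24

f(a,b) separates as P(a) + Q(b) − 6, so its minimum is min P + min Q − 6.
P'(a) = 12a(a - 3)(a - 2) vanishes at a ∈ {0, 2, 3}; Q'(b) = 4b - 12 vanishes at b ∈ {3}.
Local minima of P (where P''>0): P(0)=0, P(3)=27. Local minima of Q: Q(3)=-18.
So the global minimum of f is P(0) + Q(3) − 6 = 0 − 18 − 6 = -24, attained at (0, 3).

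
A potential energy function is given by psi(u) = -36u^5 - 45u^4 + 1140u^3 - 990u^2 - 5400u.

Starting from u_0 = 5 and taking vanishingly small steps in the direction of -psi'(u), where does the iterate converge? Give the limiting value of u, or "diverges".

psi'(u) = -180(u - 3)(u - 2)(u + 1)(u + 5), so psi'(5) = -64800.
Gradient descent moves in the -psi' direction, i.e. u is increasing.
There is no critical point above u=5, and psi' keeps the same sign, so the iterate runs off to +∞.

diverges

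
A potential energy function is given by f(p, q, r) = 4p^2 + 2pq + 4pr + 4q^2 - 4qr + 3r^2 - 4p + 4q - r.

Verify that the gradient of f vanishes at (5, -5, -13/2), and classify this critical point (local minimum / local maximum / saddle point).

local minimum

∇f = (8p + 2q + 4r - 4, 2p + 8q - 4r + 4, 4p - 4q + 6r - 1); substituting (5, -5, -13/2) gives ∇f = (0, 0, 0), so (5, -5, -13/2) is indeed a critical point.
The Hessian is constant: H = [[8, 2, 4], [2, 8, -4], [4, -4, 6]].
Leading principal minors: Δ₁ = 8, Δ₂ = 60, Δ₃ = 40.
All leading minors are positive, so H is positive definite: a local minimum.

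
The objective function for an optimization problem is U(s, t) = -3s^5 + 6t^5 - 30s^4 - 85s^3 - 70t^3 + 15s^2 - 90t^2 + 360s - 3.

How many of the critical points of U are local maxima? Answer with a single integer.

U separates as a function of s plus a function of t, so ∇U=0 decouples.
∂U/∂s = -15(s - 1)(s + 2)(s + 3)(s + 4) = 0 at s ∈ {-4, -3, -2, 1}; ∂U/∂t = 30t(t - 3)(t + 1)(t + 2) = 0 at t ∈ {-2, -1, 0, 3}.
The Hessian is diagonal: diag(U_ss, U_tt). Second derivatives: U_ss(-4)=150, U_ss(-3)=-60, U_ss(-2)=90, U_ss(1)=-900; U_tt(-2)=-300, U_tt(-1)=120, U_tt(0)=-180, U_tt(3)=1800.
Local maxima occur where both diagonal entries negative: (-3, -2), (-3, 0), (1, -2), (1, 0). Count: 4.

4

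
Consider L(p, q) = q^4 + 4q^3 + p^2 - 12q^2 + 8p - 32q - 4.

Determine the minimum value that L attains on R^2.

L(p,q) separates as A(p) + B(q) − 4, so its minimum is min A + min B − 4.
A'(p) = 2p + 8 vanishes at p ∈ {-4}; B'(q) = 4(q - 2)(q + 1)(q + 4) vanishes at q ∈ {-4, -1, 2}.
Local minima of A (where A''>0): A(-4)=-16. Local minima of B: B(-4)=-64, B(2)=-64.
So the global minimum of L is A(-4) + B(-4) − 4 = -16 − 64 − 4 = -84, attained at (-4, -4).

-84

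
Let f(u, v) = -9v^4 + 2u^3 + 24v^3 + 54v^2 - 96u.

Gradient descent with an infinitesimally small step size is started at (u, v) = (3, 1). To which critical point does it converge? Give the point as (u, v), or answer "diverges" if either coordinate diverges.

f is separable, so gradient descent decouples: u follows -∂f/∂u, v follows -∂f/∂v.
∂f/∂u = 6(u - 4)(u + 4); at u=3 this is -42, so u increases.
∂f/∂v = -36v(v - 3)(v + 1); at v=1 this is 144, so v decreases.
u converges to its nearest critical value 4 (a local min of the u-part); v converges to 0. The iterate converges to (4, 0).

(4, 0)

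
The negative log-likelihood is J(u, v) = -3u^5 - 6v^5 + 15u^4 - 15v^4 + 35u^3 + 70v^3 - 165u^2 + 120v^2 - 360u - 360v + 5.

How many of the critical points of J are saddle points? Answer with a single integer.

J separates as a function of u plus a function of v, so ∇J=0 decouples.
∂J/∂u = -15(u - 4)(u - 3)(u + 1)(u + 2) = 0 at u ∈ {-2, -1, 3, 4}; ∂J/∂v = -30(v - 2)(v - 1)(v + 2)(v + 3) = 0 at v ∈ {-3, -2, 1, 2}.
The Hessian is diagonal: diag(J_uu, J_vv). Second derivatives: J_uu(-2)=450, J_uu(-1)=-300, J_uu(3)=300, J_uu(4)=-450; J_vv(-3)=600, J_vv(-2)=-360, J_vv(1)=360, J_vv(2)=-600.
Saddle points occur where the two diagonal entries have opposite signs: (-2, -2), (-2, 2), (-1, -3), (-1, 1), (3, -2), (3, 2), (4, -3), (4, 1). Count: 8.

8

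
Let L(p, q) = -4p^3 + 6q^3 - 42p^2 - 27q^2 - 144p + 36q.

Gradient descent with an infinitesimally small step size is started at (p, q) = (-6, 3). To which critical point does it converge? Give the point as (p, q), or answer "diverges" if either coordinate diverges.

(-4, 2)

L is separable, so gradient descent decouples: p follows -∂L/∂p, q follows -∂L/∂q.
∂L/∂p = -12(p + 3)(p + 4); at p=-6 this is -72, so p increases.
∂L/∂q = 18(q - 2)(q - 1); at q=3 this is 36, so q decreases.
p converges to its nearest critical value -4 (a local min of the p-part); q converges to 2. The iterate converges to (-4, 2).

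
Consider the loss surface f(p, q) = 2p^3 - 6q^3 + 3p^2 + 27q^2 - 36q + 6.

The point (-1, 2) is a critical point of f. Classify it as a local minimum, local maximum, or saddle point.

The mixed partial ∂²f/∂p∂q is 0, so the Hessian at any point is diag(f_pp, f_qq) = diag(6(2p + 1), 18(-2q + 3)).
At (-1, 2): H = diag(-6, -18).
Both eigenvalues are negative, so H is negative definite: a local maximum.

local maximum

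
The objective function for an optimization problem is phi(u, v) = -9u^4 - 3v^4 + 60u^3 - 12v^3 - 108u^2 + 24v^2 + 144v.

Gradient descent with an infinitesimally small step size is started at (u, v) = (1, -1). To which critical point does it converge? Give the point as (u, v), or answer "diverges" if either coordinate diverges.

phi is separable, so gradient descent decouples: u follows -∂phi/∂u, v follows -∂phi/∂v.
∂phi/∂u = -36u(u - 3)(u - 2); at u=1 this is -72, so u increases.
∂phi/∂v = -12(v - 2)(v + 2)(v + 3); at v=-1 this is 72, so v decreases.
u converges to its nearest critical value 2 (a local min of the u-part); v converges to -2. The iterate converges to (2, -2).

(2, -2)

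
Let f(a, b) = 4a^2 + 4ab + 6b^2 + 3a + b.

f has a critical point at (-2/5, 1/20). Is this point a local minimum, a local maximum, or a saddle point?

The Hessian of f is constant: H = [[8, 4], [4, 12]].
det(H) = 8·12 − 4² = 80.
det(H) > 0 and tr(H) = 20 > 0, so H is positive definite and the point is a local minimum.

local minimum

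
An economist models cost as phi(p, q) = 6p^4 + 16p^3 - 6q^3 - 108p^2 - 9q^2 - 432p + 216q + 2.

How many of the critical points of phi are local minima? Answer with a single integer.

phi separates as a function of p plus a function of q, so ∇phi=0 decouples.
∂phi/∂p = 24(p - 3)(p + 2)(p + 3) = 0 at p ∈ {-3, -2, 3}; ∂phi/∂q = -18(q - 3)(q + 4) = 0 at q ∈ {-4, 3}.
The Hessian is diagonal: diag(phi_pp, phi_qq). Second derivatives: phi_pp(-3)=144, phi_pp(-2)=-120, phi_pp(3)=720; phi_qq(-4)=126, phi_qq(3)=-126.
Local minima occur where both diagonal entries positive: (-3, -4), (3, -4). Count: 2.

2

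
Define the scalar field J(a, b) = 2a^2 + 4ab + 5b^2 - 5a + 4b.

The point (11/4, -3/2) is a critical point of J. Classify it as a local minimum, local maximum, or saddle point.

local minimum

The Hessian of J is constant: H = [[4, 4], [4, 10]].
det(H) = 4·10 − 4² = 24.
det(H) > 0 and tr(H) = 14 > 0, so H is positive definite and the point is a local minimum.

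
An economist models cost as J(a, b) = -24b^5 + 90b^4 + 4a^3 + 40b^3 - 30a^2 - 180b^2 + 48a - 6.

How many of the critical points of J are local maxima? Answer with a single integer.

2

J separates as a function of a plus a function of b, so ∇J=0 decouples.
∂J/∂a = 12(a - 4)(a - 1) = 0 at a ∈ {1, 4}; ∂J/∂b = -120b(b - 3)(b - 1)(b + 1) = 0 at b ∈ {-1, 0, 1, 3}.
The Hessian is diagonal: diag(J_aa, J_bb). Second derivatives: J_aa(1)=-36, J_aa(4)=36; J_bb(-1)=960, J_bb(0)=-360, J_bb(1)=480, J_bb(3)=-2880.
Local maxima occur where both diagonal entries negative: (1, 0), (1, 3). Count: 2.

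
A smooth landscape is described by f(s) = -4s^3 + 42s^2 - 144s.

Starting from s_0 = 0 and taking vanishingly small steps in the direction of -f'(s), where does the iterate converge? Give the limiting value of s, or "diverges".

3

f'(s) = -12(s - 4)(s - 3), so f'(0) = -144.
Gradient descent moves in the -f' direction, i.e. s is increasing.
The nearest critical point in that direction is s = 3, where f'' = 12 > 0 (a local minimum). The iterate converges there.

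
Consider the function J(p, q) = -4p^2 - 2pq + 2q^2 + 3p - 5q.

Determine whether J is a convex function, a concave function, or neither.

neither

J is quadratic, so its Hessian is the constant matrix H = [[-8, -2], [-2, 4]].
det(H) = -36, tr(H) = -4.
det(H) < 0, so H is indefinite: neither convex nor concave.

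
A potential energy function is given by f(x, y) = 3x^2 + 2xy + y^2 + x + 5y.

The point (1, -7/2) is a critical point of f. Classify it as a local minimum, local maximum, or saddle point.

local minimum

The Hessian of f is constant: H = [[6, 2], [2, 2]].
det(H) = 6·2 − 2² = 8.
det(H) > 0 and tr(H) = 8 > 0, so H is positive definite and the point is a local minimum.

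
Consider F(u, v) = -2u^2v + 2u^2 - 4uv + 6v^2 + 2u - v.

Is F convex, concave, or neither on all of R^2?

The term -2u^2v is cubic, so the Hessian is not constant.
∂²F/∂u² = -4v + 4, which takes both signs as v varies (negative for sufficiently large v). A diagonal entry of the Hessian changing sign means the Hessian is neither positive- nor negative-semidefinite on all of R^2.

neither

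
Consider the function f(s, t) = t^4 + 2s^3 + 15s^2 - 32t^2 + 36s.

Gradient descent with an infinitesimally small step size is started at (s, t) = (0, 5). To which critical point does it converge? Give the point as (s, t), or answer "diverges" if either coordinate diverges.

(-2, 4)

f is separable, so gradient descent decouples: s follows -∂f/∂s, t follows -∂f/∂t.
∂f/∂s = 6(s + 2)(s + 3); at s=0 this is 36, so s decreases.
∂f/∂t = 4t(t - 4)(t + 4); at t=5 this is 180, so t decreases.
s converges to its nearest critical value -2 (a local min of the s-part); t converges to 4. The iterate converges to (-2, 4).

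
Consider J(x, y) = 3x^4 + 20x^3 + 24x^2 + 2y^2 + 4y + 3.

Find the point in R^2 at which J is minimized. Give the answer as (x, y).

(-4, -1)

J(x,y) separates as P(x) + Q(y) + 3, so its minimum is min P + min Q + 3.
P'(x) = 12x(x + 1)(x + 4) vanishes at x ∈ {-4, -1, 0}; Q'(y) = 4y + 4 vanishes at y ∈ {-1}.
Local minima of P (where P''>0): P(-4)=-128, P(0)=0. Local minima of Q: Q(-1)=-2.
So the global minimum of J is P(-4) + Q(-1) + 3 = -128 − 2 + 3 = -127, attained at (-4, -1).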